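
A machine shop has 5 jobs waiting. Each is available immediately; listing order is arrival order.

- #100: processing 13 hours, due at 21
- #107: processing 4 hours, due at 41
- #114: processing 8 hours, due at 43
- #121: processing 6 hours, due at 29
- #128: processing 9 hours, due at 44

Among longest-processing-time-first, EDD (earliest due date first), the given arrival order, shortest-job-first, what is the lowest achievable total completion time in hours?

LPT (decreasing processing time): #100 #128 #114 #121 #107.
#100: 0→13
#128: 13→22
#114: 22→30
#121: 30→36
#107: 36→40
Sum = 13+22+30+36+40 = 141.
EDD (increasing due date): #100 #121 #107 #114 #128.
#100: 0→13
#121: 13→19
#107: 19→23
#114: 23→31
#128: 31→40
Sum = 13+19+23+31+40 = 126.
FIFO (arrival order): #100 #107 #114 #121 #128.
#100: 0→13
#107: 13→17
#114: 17→25
#121: 25→31
#128: 31→40
Sum = 13+17+25+31+40 = 126.
SPT (increasing processing time): #107 #121 #114 #128 #100.
#107: 0→4
#121: 4→10
#114: 10→18
#128: 18→27
#100: 27→40
Sum = 4+10+18+27+40 = 99.
LPT 141, EDD 126, FIFO 126, SPT 99 → minimum 99.

99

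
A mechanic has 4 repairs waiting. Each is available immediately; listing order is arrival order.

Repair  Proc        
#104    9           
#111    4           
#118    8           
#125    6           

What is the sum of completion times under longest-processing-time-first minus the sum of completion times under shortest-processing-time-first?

LPT (decreasing processing time): #104 #118 #125 #111.
#104: 0→9
#118: 9→17
#125: 17→23
#111: 23→27
Sum = 9+17+23+27 = 76.
SPT (increasing processing time): #111 #125 #118 #104.
#111: 0→4
#125: 4→10
#118: 10→18
#104: 18→27
Sum = 4+10+18+27 = 59.
Difference = 76 − 59 = 17.

17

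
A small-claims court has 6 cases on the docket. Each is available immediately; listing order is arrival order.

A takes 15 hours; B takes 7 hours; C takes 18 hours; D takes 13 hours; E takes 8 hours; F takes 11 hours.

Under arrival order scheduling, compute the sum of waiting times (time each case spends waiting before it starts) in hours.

FIFO (arrival order): A B C D E F.
A: waits 0, runs 0→15
B: waits 15, runs 15→22
C: waits 22, runs 22→40
D: waits 40, runs 40→53
E: waits 53, runs 53→61
F: waits 61, runs 61→72
Sum = 0+15+22+40+53+61 = 191.

191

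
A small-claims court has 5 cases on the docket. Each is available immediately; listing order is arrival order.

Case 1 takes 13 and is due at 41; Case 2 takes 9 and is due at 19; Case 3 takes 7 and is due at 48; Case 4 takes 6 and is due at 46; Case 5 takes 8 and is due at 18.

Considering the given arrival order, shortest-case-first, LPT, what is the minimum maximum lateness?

11

FIFO (arrival order): Case 1 Case 2 Case 3 Case 4 Case 5.
Case 1: 0→13, due 41, lateness -28
Case 2: 13→22, due 19, lateness 3
Case 3: 22→29, due 48, lateness -19
Case 4: 29→35, due 46, lateness -11
Case 5: 35→43, due 18, lateness 25
Maximum = 25.
SPT (increasing processing time): Case 4 Case 3 Case 5 Case 2 Case 1.
Case 4: 0→6, due 46, lateness -40
Case 3: 6→13, due 48, lateness -35
Case 5: 13→21, due 18, lateness 3
Case 2: 21→30, due 19, lateness 11
Case 1: 30→43, due 41, lateness 2
Maximum = 11.
LPT (decreasing processing time): Case 1 Case 2 Case 5 Case 3 Case 4.
Case 1: 0→13, due 41, lateness -28
Case 2: 13→22, due 19, lateness 3
Case 5: 22→30, due 18, lateness 12
Case 3: 30→37, due 48, lateness -11
Case 4: 37→43, due 46, lateness -3
Maximum = 12.
FIFO 25, SPT 11, LPT 12 → minimum 11.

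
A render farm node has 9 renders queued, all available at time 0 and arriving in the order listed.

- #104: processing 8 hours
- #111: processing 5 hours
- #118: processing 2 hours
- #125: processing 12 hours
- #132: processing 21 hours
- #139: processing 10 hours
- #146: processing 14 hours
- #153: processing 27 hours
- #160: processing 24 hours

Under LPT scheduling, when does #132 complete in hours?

72

LPT (decreasing processing time): #153 #160 #132 #146 #125 #139 #104 #111 #118.
#153: 0→27
#160: 27→51
#132: 51→72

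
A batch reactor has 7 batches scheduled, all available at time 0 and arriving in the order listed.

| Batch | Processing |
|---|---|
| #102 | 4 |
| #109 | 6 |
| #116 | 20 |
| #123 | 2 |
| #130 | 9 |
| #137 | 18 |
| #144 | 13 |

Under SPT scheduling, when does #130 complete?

21

SPT (increasing processing time): #123 #102 #109 #130 #144 #137 #116.
#123: 0→2
#102: 2→6
#109: 6→12
#130: 12→21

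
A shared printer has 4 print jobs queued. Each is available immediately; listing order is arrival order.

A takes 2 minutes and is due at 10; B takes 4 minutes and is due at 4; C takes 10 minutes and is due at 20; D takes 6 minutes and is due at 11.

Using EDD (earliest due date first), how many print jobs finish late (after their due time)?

2

EDD (increasing due date): B A D C.
B: 0→4, due 4, tardiness 0
A: 4→6, due 10, tardiness 0
D: 6→12, due 11, tardiness 1
C: 12→22, due 20, tardiness 2
Late print jobs: 2.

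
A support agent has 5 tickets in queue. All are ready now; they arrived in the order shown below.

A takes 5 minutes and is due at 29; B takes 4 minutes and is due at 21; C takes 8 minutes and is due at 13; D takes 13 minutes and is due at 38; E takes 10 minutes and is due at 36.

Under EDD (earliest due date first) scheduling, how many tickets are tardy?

1

EDD (increasing due date): C B A E D.
C: 0→8, due 13, tardiness 0
B: 8→12, due 21, tardiness 0
A: 12→17, due 29, tardiness 0
E: 17→27, due 36, tardiness 0
D: 27→40, due 38, tardiness 2
Late tickets: 1.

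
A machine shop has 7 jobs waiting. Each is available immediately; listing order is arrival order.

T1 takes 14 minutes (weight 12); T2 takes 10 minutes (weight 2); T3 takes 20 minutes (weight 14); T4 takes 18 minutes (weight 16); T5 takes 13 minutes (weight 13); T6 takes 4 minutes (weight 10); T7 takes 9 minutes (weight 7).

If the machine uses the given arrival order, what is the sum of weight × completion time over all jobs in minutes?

4205

FIFO (arrival order): T1 T2 T3 T4 T5 T6 T7.
T1: finishes 14, weight 12, w·C = 168
T2: finishes 24, weight 2, w·C = 48
T3: finishes 44, weight 14, w·C = 616
T4: finishes 62, weight 16, w·C = 992
T5: finishes 75, weight 13, w·C = 975
T6: finishes 79, weight 10, w·C = 790
T7: finishes 88, weight 7, w·C = 616
Sum = 168+48+616+992+975+790+616 = 4205.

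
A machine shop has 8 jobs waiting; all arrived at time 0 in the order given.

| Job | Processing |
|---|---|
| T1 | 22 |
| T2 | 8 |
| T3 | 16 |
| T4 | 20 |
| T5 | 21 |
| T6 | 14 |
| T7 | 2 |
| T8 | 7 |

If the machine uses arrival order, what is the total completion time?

FIFO (arrival order): T1 T2 T3 T4 T5 T6 T7 T8.
T1: 0→22
T2: 22→30
T3: 30→46
T4: 46→66
T5: 66→87
T6: 87→101
T7: 101→103
T8: 103→110
Sum = 22+30+46+66+87+101+103+110 = 565.

565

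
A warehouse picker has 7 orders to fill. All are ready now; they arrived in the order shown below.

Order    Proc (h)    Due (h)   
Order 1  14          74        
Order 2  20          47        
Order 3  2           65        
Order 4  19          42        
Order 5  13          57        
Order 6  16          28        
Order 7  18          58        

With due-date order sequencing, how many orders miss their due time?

5

EDD (increasing due date): Order 6 Order 4 Order 2 Order 5 Order 7 Order 3 Order 1.
Order 6: 0→16, due 28, tardiness 0
Order 4: 16→35, due 42, tardiness 0
Order 2: 35→55, due 47, tardiness 8
Order 5: 55→68, due 57, tardiness 11
Order 7: 68→86, due 58, tardiness 28
Order 3: 86→88, due 65, tardiness 23
Order 1: 88→102, due 74, tardiness 28
Late orders: 5.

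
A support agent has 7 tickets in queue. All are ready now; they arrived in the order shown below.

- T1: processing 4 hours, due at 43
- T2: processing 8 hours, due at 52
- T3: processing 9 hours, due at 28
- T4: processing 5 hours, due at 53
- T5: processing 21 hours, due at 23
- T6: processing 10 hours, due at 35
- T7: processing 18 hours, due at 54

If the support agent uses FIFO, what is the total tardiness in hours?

FIFO (arrival order): T1 T2 T3 T4 T5 T6 T7.
T1: 0→4, due 43, tardiness 0
T2: 4→12, due 52, tardiness 0
T3: 12→21, due 28, tardiness 0
T4: 21→26, due 53, tardiness 0
T5: 26→47, due 23, tardiness 24
T6: 47→57, due 35, tardiness 22
T7: 57→75, due 54, tardiness 21
Sum = 0+0+0+0+24+22+21 = 67.

67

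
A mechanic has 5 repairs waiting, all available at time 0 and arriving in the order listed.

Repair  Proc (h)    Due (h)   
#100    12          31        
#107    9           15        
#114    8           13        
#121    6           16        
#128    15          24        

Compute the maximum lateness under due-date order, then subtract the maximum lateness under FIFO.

-7

EDD (increasing due date): #114 #107 #121 #128 #100.
#114: 0→8, due 13, lateness -5
#107: 8→17, due 15, lateness 2
#121: 17→23, due 16, lateness 7
#128: 23→38, due 24, lateness 14
#100: 38→50, due 31, lateness 19
Maximum = 19.
FIFO (arrival order): #100 #107 #114 #121 #128.
#100: 0→12, due 31, lateness -19
#107: 12→21, due 15, lateness 6
#114: 21→29, due 13, lateness 16
#121: 29→35, due 16, lateness 19
#128: 35→50, due 24, lateness 26
Maximum = 26.
Difference = 19 − 26 = -7.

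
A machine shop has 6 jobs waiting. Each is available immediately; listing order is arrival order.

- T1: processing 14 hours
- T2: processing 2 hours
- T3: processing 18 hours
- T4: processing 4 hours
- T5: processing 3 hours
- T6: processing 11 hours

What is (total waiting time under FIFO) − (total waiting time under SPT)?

FIFO (arrival order): T1 T2 T3 T4 T5 T6.
T1: waits 0, runs 0→14
T2: waits 14, runs 14→16
T3: waits 16, runs 16→34
T4: waits 34, runs 34→38
T5: waits 38, runs 38→41
T6: waits 41, runs 41→52
Sum = 0+14+16+34+38+41 = 143.
SPT (increasing processing time): T2 T5 T4 T6 T1 T3.
T2: waits 0, runs 0→2
T5: waits 2, runs 2→5
T4: waits 5, runs 5→9
T6: waits 9, runs 9→20
T1: waits 20, runs 20→34
T3: waits 34, runs 34→52
Sum = 0+2+5+9+20+34 = 70.
Difference = 143 − 70 = 73.

73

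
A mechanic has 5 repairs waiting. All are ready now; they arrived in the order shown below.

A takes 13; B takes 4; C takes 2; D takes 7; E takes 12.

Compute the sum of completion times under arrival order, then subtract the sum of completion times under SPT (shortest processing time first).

FIFO (arrival order): A B C D E.
A: 0→13
B: 13→17
C: 17→19
D: 19→26
E: 26→38
Sum = 13+17+19+26+38 = 113.
SPT (increasing processing time): C B D E A.
C: 0→2
B: 2→6
D: 6→13
E: 13→25
A: 25→38
Sum = 2+6+13+25+38 = 84.
Difference = 113 − 84 = 29.

29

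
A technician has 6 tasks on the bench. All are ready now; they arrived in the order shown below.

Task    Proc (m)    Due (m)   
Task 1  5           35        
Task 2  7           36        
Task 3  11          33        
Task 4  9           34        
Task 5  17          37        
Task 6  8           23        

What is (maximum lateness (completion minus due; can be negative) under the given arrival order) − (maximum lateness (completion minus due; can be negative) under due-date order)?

FIFO (arrival order): Task 1 Task 2 Task 3 Task 4 Task 5 Task 6.
Task 1: 0→5, due 35, lateness -30
Task 2: 5→12, due 36, lateness -24
Task 3: 12→23, due 33, lateness -10
Task 4: 23→32, due 34, lateness -2
Task 5: 32→49, due 37, lateness 12
Task 6: 49→57, due 23, lateness 34
Maximum = 34.
EDD (increasing due date): Task 6 Task 3 Task 4 Task 1 Task 2 Task 5.
Task 6: 0→8, due 23, lateness -15
Task 3: 8→19, due 33, lateness -14
Task 4: 19→28, due 34, lateness -6
Task 1: 28→33, due 35, lateness -2
Task 2: 33→40, due 36, lateness 4
Task 5: 40→57, due 37, lateness 20
Maximum = 20.
Difference = 34 − 20 = 14.

14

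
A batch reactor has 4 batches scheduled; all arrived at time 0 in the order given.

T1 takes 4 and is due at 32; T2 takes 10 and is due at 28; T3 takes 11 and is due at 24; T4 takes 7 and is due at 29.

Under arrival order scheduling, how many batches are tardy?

2

FIFO (arrival order): T1 T2 T3 T4.
T1: 0→4, due 32, tardiness 0
T2: 4→14, due 28, tardiness 0
T3: 14→25, due 24, tardiness 1
T4: 25→32, due 29, tardiness 3
Late batches: 2.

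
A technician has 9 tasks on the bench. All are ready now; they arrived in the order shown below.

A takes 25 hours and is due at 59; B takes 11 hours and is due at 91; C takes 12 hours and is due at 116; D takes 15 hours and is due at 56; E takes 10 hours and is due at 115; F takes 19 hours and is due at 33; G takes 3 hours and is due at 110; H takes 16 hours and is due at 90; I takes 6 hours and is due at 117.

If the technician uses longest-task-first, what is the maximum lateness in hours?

LPT (decreasing processing time): A F H D C B E I G.
A: 0→25, due 59, lateness -34
F: 25→44, due 33, lateness 11
H: 44→60, due 90, lateness -30
D: 60→75, due 56, lateness 19
C: 75→87, due 116, lateness -29
B: 87→98, due 91, lateness 7
E: 98→108, due 115, lateness -7
I: 108→114, due 117, lateness -3
G: 114→117, due 110, lateness 7
Maximum = 19.

19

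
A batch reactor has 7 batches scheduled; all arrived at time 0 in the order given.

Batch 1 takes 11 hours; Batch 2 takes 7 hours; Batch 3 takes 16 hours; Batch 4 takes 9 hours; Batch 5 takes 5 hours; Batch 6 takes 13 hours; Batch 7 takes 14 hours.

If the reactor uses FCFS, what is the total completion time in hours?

FIFO (arrival order): Batch 1 Batch 2 Batch 3 Batch 4 Batch 5 Batch 6 Batch 7.
Batch 1: 0→11
Batch 2: 11→18
Batch 3: 18→34
Batch 4: 34→43
Batch 5: 43→48
Batch 6: 48→61
Batch 7: 61→75
Sum = 11+18+34+43+48+61+75 = 290.

290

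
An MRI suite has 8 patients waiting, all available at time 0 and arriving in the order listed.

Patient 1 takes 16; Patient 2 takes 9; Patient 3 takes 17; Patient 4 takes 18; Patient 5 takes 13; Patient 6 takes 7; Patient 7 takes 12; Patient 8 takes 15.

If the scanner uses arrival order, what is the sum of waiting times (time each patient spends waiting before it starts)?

388

FIFO (arrival order): Patient 1 Patient 2 Patient 3 Patient 4 Patient 5 Patient 6 Patient 7 Patient 8.
Patient 1: waits 0, runs 0→16
Patient 2: waits 16, runs 16→25
Patient 3: waits 25, runs 25→42
Patient 4: waits 42, runs 42→60
Patient 5: waits 60, runs 60→73
Patient 6: waits 73, runs 73→80
Patient 7: waits 80, runs 80→92
Patient 8: waits 92, runs 92→107
Sum = 0+16+25+42+60+73+80+92 = 388.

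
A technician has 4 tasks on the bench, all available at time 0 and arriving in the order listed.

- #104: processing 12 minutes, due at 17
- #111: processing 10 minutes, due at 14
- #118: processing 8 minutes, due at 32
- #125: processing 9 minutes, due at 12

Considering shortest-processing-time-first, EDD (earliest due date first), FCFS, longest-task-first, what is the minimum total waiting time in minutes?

52

SPT (increasing processing time): #118 #125 #111 #104.
#118: waits 0, runs 0→8
#125: waits 8, runs 8→17
#111: waits 17, runs 17→27
#104: waits 27, runs 27→39
Sum = 0+8+17+27 = 52.
EDD (increasing due date): #125 #111 #104 #118.
#125: waits 0, runs 0→9
#111: waits 9, runs 9→19
#104: waits 19, runs 19→31
#118: waits 31, runs 31→39
Sum = 0+9+19+31 = 59.
FIFO (arrival order): #104 #111 #118 #125.
#104: waits 0, runs 0→12
#111: waits 12, runs 12→22
#118: waits 22, runs 22→30
#125: waits 30, runs 30→39
Sum = 0+12+22+30 = 64.
LPT (decreasing processing time): #104 #111 #125 #118.
#104: waits 0, runs 0→12
#111: waits 12, runs 12→22
#125: waits 22, runs 22→31
#118: waits 31, runs 31→39
Sum = 0+12+22+31 = 65.
SPT 52, EDD 59, FIFO 64, LPT 65 → minimum 52.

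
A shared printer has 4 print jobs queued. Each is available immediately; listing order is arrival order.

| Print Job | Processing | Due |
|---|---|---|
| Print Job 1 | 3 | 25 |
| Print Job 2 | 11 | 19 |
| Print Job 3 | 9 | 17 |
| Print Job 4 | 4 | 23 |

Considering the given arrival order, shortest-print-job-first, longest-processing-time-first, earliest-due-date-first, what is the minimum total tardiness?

4

FIFO (arrival order): Print Job 1 Print Job 2 Print Job 3 Print Job 4.
Print Job 1: 0→3, due 25, tardiness 0
Print Job 2: 3→14, due 19, tardiness 0
Print Job 3: 14→23, due 17, tardiness 6
Print Job 4: 23→27, due 23, tardiness 4
Sum = 0+0+6+4 = 10.
SPT (increasing processing time): Print Job 1 Print Job 4 Print Job 3 Print Job 2.
Print Job 1: 0→3, due 25, tardiness 0
Print Job 4: 3→7, due 23, tardiness 0
Print Job 3: 7→16, due 17, tardiness 0
Print Job 2: 16→27, due 19, tardiness 8
Sum = 0+0+0+8 = 8.
LPT (decreasing processing time): Print Job 2 Print Job 3 Print Job 4 Print Job 1.
Print Job 2: 0→11, due 19, tardiness 0
Print Job 3: 11→20, due 17, tardiness 3
Print Job 4: 20→24, due 23, tardiness 1
Print Job 1: 24→27, due 25, tardiness 2
Sum = 0+3+1+2 = 6.
EDD (increasing due date): Print Job 3 Print Job 2 Print Job 4 Print Job 1.
Print Job 3: 0→9, due 17, tardiness 0
Print Job 2: 9→20, due 19, tardiness 1
Print Job 4: 20→24, due 23, tardiness 1
Print Job 1: 24→27, due 25, tardiness 2
Sum = 0+1+1+2 = 4.
FIFO 10, SPT 8, LPT 6, EDD 4 → minimum 4.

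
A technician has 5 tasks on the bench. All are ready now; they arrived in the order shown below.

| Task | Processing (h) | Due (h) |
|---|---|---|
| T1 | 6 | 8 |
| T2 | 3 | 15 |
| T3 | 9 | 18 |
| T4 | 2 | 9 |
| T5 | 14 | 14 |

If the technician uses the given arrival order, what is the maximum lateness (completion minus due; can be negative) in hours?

20

FIFO (arrival order): T1 T2 T3 T4 T5.
T1: 0→6, due 8, lateness -2
T2: 6→9, due 15, lateness -6
T3: 9→18, due 18, lateness 0
T4: 18→20, due 9, lateness 11
T5: 20→34, due 14, lateness 20
Maximum = 20.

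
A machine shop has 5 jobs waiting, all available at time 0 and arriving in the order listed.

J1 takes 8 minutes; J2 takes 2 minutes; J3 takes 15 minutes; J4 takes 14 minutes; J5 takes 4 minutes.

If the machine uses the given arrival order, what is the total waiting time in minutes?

82

FIFO (arrival order): J1 J2 J3 J4 J5.
J1: waits 0, runs 0→8
J2: waits 8, runs 8→10
J3: waits 10, runs 10→25
J4: waits 25, runs 25→39
J5: waits 39, runs 39→43
Sum = 0+8+10+25+39 = 82.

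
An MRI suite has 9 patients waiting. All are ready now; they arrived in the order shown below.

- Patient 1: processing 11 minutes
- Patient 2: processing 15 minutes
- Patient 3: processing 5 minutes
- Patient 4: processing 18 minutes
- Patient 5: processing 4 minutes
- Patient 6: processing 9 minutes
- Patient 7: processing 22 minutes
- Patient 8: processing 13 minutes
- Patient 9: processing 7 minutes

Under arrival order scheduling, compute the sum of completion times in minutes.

FIFO (arrival order): Patient 1 Patient 2 Patient 3 Patient 4 Patient 5 Patient 6 Patient 7 Patient 8 Patient 9.
Patient 1: 0→11
Patient 2: 11→26
Patient 3: 26→31
Patient 4: 31→49
Patient 5: 49→53
Patient 6: 53→62
Patient 7: 62→84
Patient 8: 84→97
Patient 9: 97→104
Sum = 11+26+31+49+53+62+84+97+104 = 517.

517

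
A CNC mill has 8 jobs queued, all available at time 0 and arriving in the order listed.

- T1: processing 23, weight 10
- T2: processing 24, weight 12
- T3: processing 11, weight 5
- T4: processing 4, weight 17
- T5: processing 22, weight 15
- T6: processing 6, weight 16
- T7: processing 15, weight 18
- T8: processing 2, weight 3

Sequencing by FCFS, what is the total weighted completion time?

7049

FIFO (arrival order): T1 T2 T3 T4 T5 T6 T7 T8.
T1: finishes 23, weight 10, w·C = 230
T2: finishes 47, weight 12, w·C = 564
T3: finishes 58, weight 5, w·C = 290
T4: finishes 62, weight 17, w·C = 1054
T5: finishes 84, weight 15, w·C = 1260
T6: finishes 90, weight 16, w·C = 1440
T7: finishes 105, weight 18, w·C = 1890
T8: finishes 107, weight 3, w·C = 321
Sum = 230+564+290+1054+1260+1440+1890+321 = 7049.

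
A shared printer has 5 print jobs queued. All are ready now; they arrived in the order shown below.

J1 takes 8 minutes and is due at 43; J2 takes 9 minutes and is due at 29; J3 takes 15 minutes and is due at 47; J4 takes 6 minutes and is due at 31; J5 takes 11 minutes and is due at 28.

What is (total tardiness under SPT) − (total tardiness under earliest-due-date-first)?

6

SPT (increasing processing time): J4 J1 J2 J5 J3.
J4: 0→6, due 31, tardiness 0
J1: 6→14, due 43, tardiness 0
J2: 14→23, due 29, tardiness 0
J5: 23→34, due 28, tardiness 6
J3: 34→49, due 47, tardiness 2
Sum = 0+0+0+6+2 = 8.
EDD (increasing due date): J5 J2 J4 J1 J3.
J5: 0→11, due 28, tardiness 0
J2: 11→20, due 29, tardiness 0
J4: 20→26, due 31, tardiness 0
J1: 26→34, due 43, tardiness 0
J3: 34→49, due 47, tardiness 2
Sum = 0+0+0+0+2 = 2.
Difference = 8 − 2 = 6.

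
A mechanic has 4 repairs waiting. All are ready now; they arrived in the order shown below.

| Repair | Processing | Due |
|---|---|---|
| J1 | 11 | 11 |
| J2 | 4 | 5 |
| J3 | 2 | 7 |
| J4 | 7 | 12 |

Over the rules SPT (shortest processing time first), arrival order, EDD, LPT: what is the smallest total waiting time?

SPT (increasing processing time): J3 J2 J4 J1.
J3: waits 0, runs 0→2
J2: waits 2, runs 2→6
J4: waits 6, runs 6→13
J1: waits 13, runs 13→24
Sum = 0+2+6+13 = 21.
FIFO (arrival order): J1 J2 J3 J4.
J1: waits 0, runs 0→11
J2: waits 11, runs 11→15
J3: waits 15, runs 15→17
J4: waits 17, runs 17→24
Sum = 0+11+15+17 = 43.
EDD (increasing due date): J2 J3 J1 J4.
J2: waits 0, runs 0→4
J3: waits 4, runs 4→6
J1: waits 6, runs 6→17
J4: waits 17, runs 17→24
Sum = 0+4+6+17 = 27.
LPT (decreasing processing time): J1 J4 J2 J3.
J1: waits 0, runs 0→11
J4: waits 11, runs 11→18
J2: waits 18, runs 18→22
J3: waits 22, runs 22→24
Sum = 0+11+18+22 = 51.
SPT 21, FIFO 43, EDD 27, LPT 51 → minimum 21.

21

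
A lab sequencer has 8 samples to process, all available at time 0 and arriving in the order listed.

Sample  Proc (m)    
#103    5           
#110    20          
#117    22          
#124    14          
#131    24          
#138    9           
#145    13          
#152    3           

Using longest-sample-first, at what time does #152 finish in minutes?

LPT (decreasing processing time): #131 #117 #110 #124 #145 #138 #103 #152.
#131: 0→24
#117: 24→46
#110: 46→66
#124: 66→80
#145: 80→93
#138: 93→102
#103: 102→107
#152: 107→110

110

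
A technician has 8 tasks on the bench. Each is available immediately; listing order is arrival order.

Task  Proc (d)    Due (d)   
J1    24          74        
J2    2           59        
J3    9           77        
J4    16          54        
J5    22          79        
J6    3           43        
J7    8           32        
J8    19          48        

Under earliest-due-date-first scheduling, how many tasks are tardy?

2

EDD (increasing due date): J7 J6 J8 J4 J2 J1 J3 J5.
J7: 0→8, due 32, tardiness 0
J6: 8→11, due 43, tardiness 0
J8: 11→30, due 48, tardiness 0
J4: 30→46, due 54, tardiness 0
J2: 46→48, due 59, tardiness 0
J1: 48→72, due 74, tardiness 0
J3: 72→81, due 77, tardiness 4
J5: 81→103, due 79, tardiness 24
Late tasks: 2.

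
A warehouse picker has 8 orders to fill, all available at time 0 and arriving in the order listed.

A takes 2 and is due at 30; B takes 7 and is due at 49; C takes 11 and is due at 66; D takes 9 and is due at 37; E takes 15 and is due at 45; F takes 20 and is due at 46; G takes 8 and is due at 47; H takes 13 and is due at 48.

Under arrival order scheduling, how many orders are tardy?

FIFO (arrival order): A B C D E F G H.
A: 0→2, due 30, tardiness 0
B: 2→9, due 49, tardiness 0
C: 9→20, due 66, tardiness 0
D: 20→29, due 37, tardiness 0
E: 29→44, due 45, tardiness 0
F: 44→64, due 46, tardiness 18
G: 64→72, due 47, tardiness 25
H: 72→85, due 48, tardiness 37
Late orders: 3.

3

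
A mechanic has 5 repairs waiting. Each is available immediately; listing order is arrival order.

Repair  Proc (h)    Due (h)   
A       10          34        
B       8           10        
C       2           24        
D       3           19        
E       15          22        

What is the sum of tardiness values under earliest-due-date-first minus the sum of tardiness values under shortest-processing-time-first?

EDD (increasing due date): B D E C A.
B: 0→8, due 10, tardiness 0
D: 8→11, due 19, tardiness 0
E: 11→26, due 22, tardiness 4
C: 26→28, due 24, tardiness 4
A: 28→38, due 34, tardiness 4
Sum = 0+0+4+4+4 = 12.
SPT (increasing processing time): C D B A E.
C: 0→2, due 24, tardiness 0
D: 2→5, due 19, tardiness 0
B: 5→13, due 10, tardiness 3
A: 13→23, due 34, tardiness 0
E: 23→38, due 22, tardiness 16
Sum = 0+0+3+0+16 = 19.
Difference = 12 − 19 = -7.

-7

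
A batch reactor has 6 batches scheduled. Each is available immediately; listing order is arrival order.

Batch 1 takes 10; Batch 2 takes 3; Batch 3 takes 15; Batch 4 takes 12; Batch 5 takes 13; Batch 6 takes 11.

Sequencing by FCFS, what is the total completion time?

FIFO (arrival order): Batch 1 Batch 2 Batch 3 Batch 4 Batch 5 Batch 6.
Batch 1: 0→10
Batch 2: 10→13
Batch 3: 13→28
Batch 4: 28→40
Batch 5: 40→53
Batch 6: 53→64
Sum = 10+13+28+40+53+64 = 208.

208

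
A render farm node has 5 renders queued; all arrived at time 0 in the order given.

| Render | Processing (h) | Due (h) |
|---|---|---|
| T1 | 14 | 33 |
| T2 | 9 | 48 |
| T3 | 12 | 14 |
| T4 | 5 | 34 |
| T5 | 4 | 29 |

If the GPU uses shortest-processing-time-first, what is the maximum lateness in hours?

16

SPT (increasing processing time): T5 T4 T2 T3 T1.
T5: 0→4, due 29, lateness -25
T4: 4→9, due 34, lateness -25
T2: 9→18, due 48, lateness -30
T3: 18→30, due 14, lateness 16
T1: 30→44, due 33, lateness 11
Maximum = 16.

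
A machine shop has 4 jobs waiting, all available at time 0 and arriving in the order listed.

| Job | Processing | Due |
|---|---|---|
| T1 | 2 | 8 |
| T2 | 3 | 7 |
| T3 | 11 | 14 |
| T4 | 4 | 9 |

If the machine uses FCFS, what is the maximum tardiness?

FIFO (arrival order): T1 T2 T3 T4.
T1: 0→2, due 8, tardiness 0
T2: 2→5, due 7, tardiness 0
T3: 5→16, due 14, tardiness 2
T4: 16→20, due 9, tardiness 11
Maximum = 11.

11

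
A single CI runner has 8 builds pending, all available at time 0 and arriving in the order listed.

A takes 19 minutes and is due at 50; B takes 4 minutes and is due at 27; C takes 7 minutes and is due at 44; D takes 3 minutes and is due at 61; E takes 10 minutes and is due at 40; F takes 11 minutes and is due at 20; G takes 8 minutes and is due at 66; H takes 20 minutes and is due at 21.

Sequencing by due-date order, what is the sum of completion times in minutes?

401

EDD (increasing due date): F H B E C A D G.
F: 0→11
H: 11→31
B: 31→35
E: 35→45
C: 45→52
A: 52→71
D: 71→74
G: 74→82
Sum = 11+31+35+45+52+71+74+82 = 401.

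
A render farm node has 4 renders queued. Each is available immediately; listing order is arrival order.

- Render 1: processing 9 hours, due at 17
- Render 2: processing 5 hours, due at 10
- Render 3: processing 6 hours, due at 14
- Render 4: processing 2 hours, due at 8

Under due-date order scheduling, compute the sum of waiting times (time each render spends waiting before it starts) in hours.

22

EDD (increasing due date): Render 4 Render 2 Render 3 Render 1.
Render 4: waits 0, runs 0→2
Render 2: waits 2, runs 2→7
Render 3: waits 7, runs 7→13
Render 1: waits 13, runs 13→22
Sum = 0+2+7+13 = 22.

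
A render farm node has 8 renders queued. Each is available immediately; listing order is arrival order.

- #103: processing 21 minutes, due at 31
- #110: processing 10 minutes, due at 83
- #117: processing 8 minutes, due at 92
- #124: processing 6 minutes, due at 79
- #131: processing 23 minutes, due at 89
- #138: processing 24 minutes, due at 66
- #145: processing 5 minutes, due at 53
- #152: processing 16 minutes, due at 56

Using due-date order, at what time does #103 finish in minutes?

EDD (increasing due date): #103 #145 #152 #138 #124 #110 #131 #117.
#103: 0→21

21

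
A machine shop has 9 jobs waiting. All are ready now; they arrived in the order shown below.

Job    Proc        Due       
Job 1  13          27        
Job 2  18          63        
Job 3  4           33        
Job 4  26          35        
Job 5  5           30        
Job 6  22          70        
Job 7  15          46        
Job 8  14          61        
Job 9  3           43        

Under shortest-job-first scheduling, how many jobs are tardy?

4

SPT (increasing processing time): Job 9 Job 3 Job 5 Job 1 Job 8 Job 7 Job 2 Job 6 Job 4.
Job 9: 0→3, due 43, tardiness 0
Job 3: 3→7, due 33, tardiness 0
Job 5: 7→12, due 30, tardiness 0
Job 1: 12→25, due 27, tardiness 0
Job 8: 25→39, due 61, tardiness 0
Job 7: 39→54, due 46, tardiness 8
Job 2: 54→72, due 63, tardiness 9
Job 6: 72→94, due 70, tardiness 24
Job 4: 94→120, due 35, tardiness 85
Late jobs: 4.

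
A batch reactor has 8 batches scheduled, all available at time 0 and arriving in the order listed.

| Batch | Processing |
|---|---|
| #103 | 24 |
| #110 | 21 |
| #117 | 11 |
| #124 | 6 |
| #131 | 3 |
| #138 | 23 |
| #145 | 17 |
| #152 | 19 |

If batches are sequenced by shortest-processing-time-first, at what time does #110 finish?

77

SPT (increasing processing time): #131 #124 #117 #145 #152 #110 #138 #103.
#131: 0→3
#124: 3→9
#117: 9→20
#145: 20→37
#152: 37→56
#110: 56→77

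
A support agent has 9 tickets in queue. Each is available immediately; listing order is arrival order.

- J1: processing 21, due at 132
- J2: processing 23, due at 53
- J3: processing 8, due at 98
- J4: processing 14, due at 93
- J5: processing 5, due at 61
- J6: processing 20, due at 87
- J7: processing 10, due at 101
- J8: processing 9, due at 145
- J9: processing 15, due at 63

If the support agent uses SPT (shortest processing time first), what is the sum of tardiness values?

SPT (increasing processing time): J5 J3 J8 J7 J4 J9 J6 J1 J2.
J5: 0→5, due 61, tardiness 0
J3: 5→13, due 98, tardiness 0
J8: 13→22, due 145, tardiness 0
J7: 22→32, due 101, tardiness 0
J4: 32→46, due 93, tardiness 0
J9: 46→61, due 63, tardiness 0
J6: 61→81, due 87, tardiness 0
J1: 81→102, due 132, tardiness 0
J2: 102→125, due 53, tardiness 72
Sum = 0+0+0+0+0+0+0+0+72 = 72.

72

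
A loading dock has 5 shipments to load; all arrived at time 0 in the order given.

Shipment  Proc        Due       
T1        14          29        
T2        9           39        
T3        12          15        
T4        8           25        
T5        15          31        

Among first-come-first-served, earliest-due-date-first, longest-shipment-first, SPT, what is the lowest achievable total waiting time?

97

FIFO (arrival order): T1 T2 T3 T4 T5.
T1: waits 0, runs 0→14
T2: waits 14, runs 14→23
T3: waits 23, runs 23→35
T4: waits 35, runs 35→43
T5: waits 43, runs 43→58
Sum = 0+14+23+35+43 = 115.
EDD (increasing due date): T3 T4 T1 T5 T2.
T3: waits 0, runs 0→12
T4: waits 12, runs 12→20
T1: waits 20, runs 20→34
T5: waits 34, runs 34→49
T2: waits 49, runs 49→58
Sum = 0+12+20+34+49 = 115.
LPT (decreasing processing time): T5 T1 T3 T2 T4.
T5: waits 0, runs 0→15
T1: waits 15, runs 15→29
T3: waits 29, runs 29→41
T2: waits 41, runs 41→50
T4: waits 50, runs 50→58
Sum = 0+15+29+41+50 = 135.
SPT (increasing processing time): T4 T2 T3 T1 T5.
T4: waits 0, runs 0→8
T2: waits 8, runs 8→17
T3: waits 17, runs 17→29
T1: waits 29, runs 29→43
T5: waits 43, runs 43→58
Sum = 0+8+17+29+43 = 97.
FIFO 115, EDD 115, LPT 135, SPT 97 → minimum 97.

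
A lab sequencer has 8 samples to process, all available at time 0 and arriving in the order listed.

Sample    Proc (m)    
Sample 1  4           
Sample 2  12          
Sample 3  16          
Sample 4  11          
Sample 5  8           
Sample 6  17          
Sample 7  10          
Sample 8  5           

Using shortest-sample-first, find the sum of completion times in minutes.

294

SPT (increasing processing time): Sample 1 Sample 8 Sample 5 Sample 7 Sample 4 Sample 2 Sample 3 Sample 6.
Sample 1: 0→4
Sample 8: 4→9
Sample 5: 9→17
Sample 7: 17→27
Sample 4: 27→38
Sample 2: 38→50
Sample 3: 50→66
Sample 6: 66→83
Sum = 4+9+17+27+38+50+66+83 = 294.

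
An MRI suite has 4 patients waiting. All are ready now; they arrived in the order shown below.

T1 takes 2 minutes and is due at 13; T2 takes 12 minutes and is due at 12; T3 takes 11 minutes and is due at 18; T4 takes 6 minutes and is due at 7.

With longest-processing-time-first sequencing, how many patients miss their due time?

LPT (decreasing processing time): T2 T3 T4 T1.
T2: 0→12, due 12, tardiness 0
T3: 12→23, due 18, tardiness 5
T4: 23→29, due 7, tardiness 22
T1: 29→31, due 13, tardiness 18
Late patients: 3.

3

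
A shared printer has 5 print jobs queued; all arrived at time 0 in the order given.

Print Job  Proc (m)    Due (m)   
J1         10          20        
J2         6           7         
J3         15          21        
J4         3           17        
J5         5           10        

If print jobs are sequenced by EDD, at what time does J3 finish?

EDD (increasing due date): J2 J5 J4 J1 J3.
J2: 0→6
J5: 6→11
J4: 11→14
J1: 14→24
J3: 24→39

39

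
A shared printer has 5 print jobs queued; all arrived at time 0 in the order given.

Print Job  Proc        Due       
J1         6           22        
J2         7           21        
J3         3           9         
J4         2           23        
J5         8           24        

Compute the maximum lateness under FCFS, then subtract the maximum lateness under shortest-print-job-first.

5

FIFO (arrival order): J1 J2 J3 J4 J5.
J1: 0→6, due 22, lateness -16
J2: 6→13, due 21, lateness -8
J3: 13→16, due 9, lateness 7
J4: 16→18, due 23, lateness -5
J5: 18→26, due 24, lateness 2
Maximum = 7.
SPT (increasing processing time): J4 J3 J1 J2 J5.
J4: 0→2, due 23, lateness -21
J3: 2→5, due 9, lateness -4
J1: 5→11, due 22, lateness -11
J2: 11→18, due 21, lateness -3
J5: 18→26, due 24, lateness 2
Maximum = 2.
Difference = 7 − 2 = 5.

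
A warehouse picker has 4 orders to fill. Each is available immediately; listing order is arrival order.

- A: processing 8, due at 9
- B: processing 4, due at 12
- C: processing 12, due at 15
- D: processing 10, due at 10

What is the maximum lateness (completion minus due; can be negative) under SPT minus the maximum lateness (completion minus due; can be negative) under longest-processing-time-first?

SPT (increasing processing time): B A D C.
B: 0→4, due 12, lateness -8
A: 4→12, due 9, lateness 3
D: 12→22, due 10, lateness 12
C: 22→34, due 15, lateness 19
Maximum = 19.
LPT (decreasing processing time): C D A B.
C: 0→12, due 15, lateness -3
D: 12→22, due 10, lateness 12
A: 22→30, due 9, lateness 21
B: 30→34, due 12, lateness 22
Maximum = 22.
Difference = 19 − 22 = -3.

-3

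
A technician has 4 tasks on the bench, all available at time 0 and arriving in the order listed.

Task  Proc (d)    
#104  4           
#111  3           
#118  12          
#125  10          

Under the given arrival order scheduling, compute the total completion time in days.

59

FIFO (arrival order): #104 #111 #118 #125.
#104: 0→4
#111: 4→7
#118: 7→19
#125: 19→29
Sum = 4+7+19+29 = 59.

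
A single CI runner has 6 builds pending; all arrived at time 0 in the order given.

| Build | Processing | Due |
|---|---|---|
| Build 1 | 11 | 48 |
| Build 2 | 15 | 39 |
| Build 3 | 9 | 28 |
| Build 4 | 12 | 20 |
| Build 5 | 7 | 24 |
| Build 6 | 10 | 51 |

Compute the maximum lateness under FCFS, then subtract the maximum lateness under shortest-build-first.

FIFO (arrival order): Build 1 Build 2 Build 3 Build 4 Build 5 Build 6.
Build 1: 0→11, due 48, lateness -37
Build 2: 11→26, due 39, lateness -13
Build 3: 26→35, due 28, lateness 7
Build 4: 35→47, due 20, lateness 27
Build 5: 47→54, due 24, lateness 30
Build 6: 54→64, due 51, lateness 13
Maximum = 30.
SPT (increasing processing time): Build 5 Build 3 Build 6 Build 1 Build 4 Build 2.
Build 5: 0→7, due 24, lateness -17
Build 3: 7→16, due 28, lateness -12
Build 6: 16→26, due 51, lateness -25
Build 1: 26→37, due 48, lateness -11
Build 4: 37→49, due 20, lateness 29
Build 2: 49→64, due 39, lateness 25
Maximum = 29.
Difference = 30 − 29 = 1.

1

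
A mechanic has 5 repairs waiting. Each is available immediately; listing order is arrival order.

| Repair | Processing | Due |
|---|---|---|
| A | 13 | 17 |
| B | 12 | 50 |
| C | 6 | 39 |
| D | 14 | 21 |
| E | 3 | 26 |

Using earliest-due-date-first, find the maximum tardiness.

EDD (increasing due date): A D E C B.
A: 0→13, due 17, tardiness 0
D: 13→27, due 21, tardiness 6
E: 27→30, due 26, tardiness 4
C: 30→36, due 39, tardiness 0
B: 36→48, due 50, tardiness 0
Maximum = 6.

6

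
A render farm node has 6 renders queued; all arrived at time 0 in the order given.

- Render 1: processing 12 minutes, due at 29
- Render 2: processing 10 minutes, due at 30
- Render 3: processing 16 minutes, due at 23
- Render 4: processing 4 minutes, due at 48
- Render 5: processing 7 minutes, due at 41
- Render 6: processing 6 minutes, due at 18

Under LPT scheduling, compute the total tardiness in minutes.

52

LPT (decreasing processing time): Render 3 Render 1 Render 2 Render 5 Render 6 Render 4.
Render 3: 0→16, due 23, tardiness 0
Render 1: 16→28, due 29, tardiness 0
Render 2: 28→38, due 30, tardiness 8
Render 5: 38→45, due 41, tardiness 4
Render 6: 45→51, due 18, tardiness 33
Render 4: 51→55, due 48, tardiness 7
Sum = 0+0+8+4+33+7 = 52.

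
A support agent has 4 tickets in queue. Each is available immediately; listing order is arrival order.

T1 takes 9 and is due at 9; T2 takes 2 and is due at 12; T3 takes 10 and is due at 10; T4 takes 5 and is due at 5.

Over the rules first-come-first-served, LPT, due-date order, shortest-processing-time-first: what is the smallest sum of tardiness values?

25

FIFO (arrival order): T1 T2 T3 T4.
T1: 0→9, due 9, tardiness 0
T2: 9→11, due 12, tardiness 0
T3: 11→21, due 10, tardiness 11
T4: 21→26, due 5, tardiness 21
Sum = 0+0+11+21 = 32.
LPT (decreasing processing time): T3 T1 T4 T2.
T3: 0→10, due 10, tardiness 0
T1: 10→19, due 9, tardiness 10
T4: 19→24, due 5, tardiness 19
T2: 24→26, due 12, tardiness 14
Sum = 0+10+19+14 = 43.
EDD (increasing due date): T4 T1 T3 T2.
T4: 0→5, due 5, tardiness 0
T1: 5→14, due 9, tardiness 5
T3: 14→24, due 10, tardiness 14
T2: 24→26, due 12, tardiness 14
Sum = 0+5+14+14 = 33.
SPT (increasing processing time): T2 T4 T1 T3.
T2: 0→2, due 12, tardiness 0
T4: 2→7, due 5, tardiness 2
T1: 7→16, due 9, tardiness 7
T3: 16→26, due 10, tardiness 16
Sum = 0+2+7+16 = 25.
FIFO 32, LPT 43, EDD 33, SPT 25 → minimum 25.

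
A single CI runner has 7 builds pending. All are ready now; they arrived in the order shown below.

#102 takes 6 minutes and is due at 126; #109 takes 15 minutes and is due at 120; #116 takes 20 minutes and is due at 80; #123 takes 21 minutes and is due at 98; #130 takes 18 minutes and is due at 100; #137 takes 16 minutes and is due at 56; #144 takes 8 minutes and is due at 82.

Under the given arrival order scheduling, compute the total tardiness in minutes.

62

FIFO (arrival order): #102 #109 #116 #123 #130 #137 #144.
#102: 0→6, due 126, tardiness 0
#109: 6→21, due 120, tardiness 0
#116: 21→41, due 80, tardiness 0
#123: 41→62, due 98, tardiness 0
#130: 62→80, due 100, tardiness 0
#137: 80→96, due 56, tardiness 40
#144: 96→104, due 82, tardiness 22
Sum = 0+0+0+0+0+40+22 = 62.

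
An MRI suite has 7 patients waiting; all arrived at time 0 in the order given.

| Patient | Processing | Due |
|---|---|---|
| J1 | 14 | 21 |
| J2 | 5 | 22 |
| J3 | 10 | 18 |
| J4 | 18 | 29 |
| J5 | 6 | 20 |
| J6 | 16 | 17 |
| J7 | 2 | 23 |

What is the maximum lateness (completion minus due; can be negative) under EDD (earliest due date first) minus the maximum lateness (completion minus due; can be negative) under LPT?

EDD (increasing due date): J6 J3 J5 J1 J2 J7 J4.
J6: 0→16, due 17, lateness -1
J3: 16→26, due 18, lateness 8
J5: 26→32, due 20, lateness 12
J1: 32→46, due 21, lateness 25
J2: 46→51, due 22, lateness 29
J7: 51→53, due 23, lateness 30
J4: 53→71, due 29, lateness 42
Maximum = 42.
LPT (decreasing processing time): J4 J6 J1 J3 J5 J2 J7.
J4: 0→18, due 29, lateness -11
J6: 18→34, due 17, lateness 17
J1: 34→48, due 21, lateness 27
J3: 48→58, due 18, lateness 40
J5: 58→64, due 20, lateness 44
J2: 64→69, due 22, lateness 47
J7: 69→71, due 23, lateness 48
Maximum = 48.
Difference = 42 − 48 = -6.

-6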